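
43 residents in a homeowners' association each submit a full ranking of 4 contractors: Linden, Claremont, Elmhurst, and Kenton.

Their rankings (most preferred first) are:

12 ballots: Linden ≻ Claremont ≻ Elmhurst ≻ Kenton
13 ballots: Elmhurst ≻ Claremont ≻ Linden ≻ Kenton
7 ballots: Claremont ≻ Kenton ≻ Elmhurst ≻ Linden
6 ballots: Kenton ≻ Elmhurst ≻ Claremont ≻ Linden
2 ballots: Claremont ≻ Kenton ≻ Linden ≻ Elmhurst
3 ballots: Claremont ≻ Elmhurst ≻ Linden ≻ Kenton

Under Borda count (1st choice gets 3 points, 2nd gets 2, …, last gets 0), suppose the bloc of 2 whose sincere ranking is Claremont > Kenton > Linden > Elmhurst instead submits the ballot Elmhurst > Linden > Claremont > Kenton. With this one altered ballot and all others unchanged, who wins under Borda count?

Borda totals with the altered ballot: Linden 56, Claremont 88, Elmhurst 82, Kenton 32.
The winner is unchanged: still Claremont.

Claremont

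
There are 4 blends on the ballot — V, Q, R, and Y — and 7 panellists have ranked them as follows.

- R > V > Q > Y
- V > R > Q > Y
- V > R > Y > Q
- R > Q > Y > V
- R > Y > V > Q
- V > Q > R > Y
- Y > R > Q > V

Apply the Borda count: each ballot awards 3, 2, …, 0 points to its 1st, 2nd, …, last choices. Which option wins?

R

Borda scores:
  V: 2 + 3 + 3 + 0 + 1 + 3 + 0 = 12
  Q: 1 + 1 + 0 + 2 + 0 + 2 + 1 = 7
  R: 3 + 2 + 2 + 3 + 3 + 1 + 2 = 16
  Y: 0 + 0 + 1 + 1 + 2 + 0 + 3 = 7
R has the highest total.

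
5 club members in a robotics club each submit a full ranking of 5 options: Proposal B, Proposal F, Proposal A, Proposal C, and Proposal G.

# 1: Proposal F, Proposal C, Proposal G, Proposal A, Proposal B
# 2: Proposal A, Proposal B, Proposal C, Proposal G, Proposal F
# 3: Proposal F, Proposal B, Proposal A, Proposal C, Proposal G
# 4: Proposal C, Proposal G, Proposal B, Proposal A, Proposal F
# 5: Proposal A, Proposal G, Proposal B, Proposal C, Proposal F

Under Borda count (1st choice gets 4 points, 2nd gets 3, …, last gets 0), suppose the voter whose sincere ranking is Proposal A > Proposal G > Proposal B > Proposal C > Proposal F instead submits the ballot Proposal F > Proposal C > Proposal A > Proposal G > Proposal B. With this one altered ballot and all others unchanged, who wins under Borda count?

Borda totals with the altered ballot: Proposal B 8, Proposal F 12, Proposal A 10, Proposal C 13, Proposal G 7.
The switch changes the winner from Proposal A to Proposal C.

Proposal C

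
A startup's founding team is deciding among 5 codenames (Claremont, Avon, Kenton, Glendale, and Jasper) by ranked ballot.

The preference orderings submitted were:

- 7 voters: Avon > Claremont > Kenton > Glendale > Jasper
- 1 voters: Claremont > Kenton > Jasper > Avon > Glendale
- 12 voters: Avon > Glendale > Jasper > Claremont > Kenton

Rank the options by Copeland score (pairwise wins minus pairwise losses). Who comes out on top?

Pairwise results:
  Claremont vs Avon: Avon wins 19–1.
  Claremont vs Kenton: Claremont wins 20–0.
  Claremont vs Glendale: Glendale wins 12–8.
  Claremont vs Jasper: Jasper wins 12–8.
  Avon vs Kenton: Avon wins 19–1.
  Avon vs Glendale: Avon wins 20–0.
  Avon vs Jasper: Avon wins 19–1.
  Kenton vs Glendale: Glendale wins 12–8.
  Kenton vs Jasper: Jasper wins 12–8.
  Glendale vs Jasper: Glendale wins 19–1.
Copeland scores (wins − losses):
  Claremont: 1 − 3 = -2
  Avon: 4 − 0 = 4
  Kenton: 0 − 4 = -4
  Glendale: 3 − 1 = 2
  Jasper: 2 − 2 = 0
Avon has the best Copeland score.

Avon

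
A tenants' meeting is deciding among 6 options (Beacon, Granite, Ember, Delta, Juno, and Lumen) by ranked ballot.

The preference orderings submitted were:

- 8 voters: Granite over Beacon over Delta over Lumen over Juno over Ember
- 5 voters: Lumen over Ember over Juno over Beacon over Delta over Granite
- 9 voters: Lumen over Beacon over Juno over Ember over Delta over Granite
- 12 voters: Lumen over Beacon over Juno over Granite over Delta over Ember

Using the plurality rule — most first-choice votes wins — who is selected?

Lumen

First-place vote totals:
  Beacon: 0
  Granite: 8
  Ember: 0
  Delta: 0
  Juno: 0
  Lumen: 26
Lumen has the most first-place votes.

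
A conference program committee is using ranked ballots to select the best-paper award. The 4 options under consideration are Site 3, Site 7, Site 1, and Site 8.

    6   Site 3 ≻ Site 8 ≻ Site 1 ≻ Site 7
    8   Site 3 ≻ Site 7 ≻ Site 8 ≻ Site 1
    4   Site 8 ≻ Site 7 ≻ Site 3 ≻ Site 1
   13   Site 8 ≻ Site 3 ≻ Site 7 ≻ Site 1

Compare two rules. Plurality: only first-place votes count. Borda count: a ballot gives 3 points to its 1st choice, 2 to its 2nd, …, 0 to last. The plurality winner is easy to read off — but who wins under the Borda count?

Plurality first-place counts: Site 3 14, Site 7 0, Site 1 0, Site 8 17 → Site 8.
Borda totals: Site 3 72, Site 7 37, Site 1 6, Site 8 71 → Site 3.

Site 3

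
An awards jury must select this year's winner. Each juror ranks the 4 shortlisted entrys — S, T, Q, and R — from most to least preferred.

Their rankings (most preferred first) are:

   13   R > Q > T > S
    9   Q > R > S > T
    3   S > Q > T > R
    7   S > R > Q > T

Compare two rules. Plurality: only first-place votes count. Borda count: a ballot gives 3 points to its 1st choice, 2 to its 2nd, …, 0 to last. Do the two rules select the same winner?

Plurality first-place counts: S 10, T 0, Q 9, R 13 → R.
Borda totals: S 39, T 16, Q 66, R 71 → R.
The two rules agree on R.

Yes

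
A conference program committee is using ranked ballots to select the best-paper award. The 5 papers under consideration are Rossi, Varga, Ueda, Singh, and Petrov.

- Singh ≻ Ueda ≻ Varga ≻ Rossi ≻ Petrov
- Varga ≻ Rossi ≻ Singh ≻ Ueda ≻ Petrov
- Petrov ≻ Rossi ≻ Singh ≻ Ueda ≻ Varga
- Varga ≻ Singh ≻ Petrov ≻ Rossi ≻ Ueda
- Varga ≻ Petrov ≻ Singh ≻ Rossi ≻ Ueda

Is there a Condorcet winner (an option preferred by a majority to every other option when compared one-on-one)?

Yes

Head-to-head results (5 voters total):
Rossi vs Varga: Varga wins 4–1.
Rossi vs Ueda: Rossi wins 4–1.
Rossi vs Singh: Singh wins 3–2.
Rossi vs Petrov: Petrov wins 3–2.
Varga vs Ueda: Varga wins 3–2.
Varga vs Singh: Varga wins 3–2.
Varga vs Petrov: Varga wins 4–1.
Ueda vs Singh: Singh wins 5–0.
Ueda vs Petrov: Petrov wins 3–2.
Singh vs Petrov: Singh wins 3–2.
Varga beats each rival — Rossi (4–1), Ueda (3–2), Singh (3–2), Petrov (4–1) — so Varga is the Condorcet winner.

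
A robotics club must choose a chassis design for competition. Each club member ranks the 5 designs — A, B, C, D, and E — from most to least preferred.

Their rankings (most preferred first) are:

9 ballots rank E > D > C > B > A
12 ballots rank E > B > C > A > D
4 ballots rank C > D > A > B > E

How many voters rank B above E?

4

Ballots ranking B above E: 4.
Ballots ranking E above B: 9+12 = 21.
So 4 of 25 voters prefer B to E.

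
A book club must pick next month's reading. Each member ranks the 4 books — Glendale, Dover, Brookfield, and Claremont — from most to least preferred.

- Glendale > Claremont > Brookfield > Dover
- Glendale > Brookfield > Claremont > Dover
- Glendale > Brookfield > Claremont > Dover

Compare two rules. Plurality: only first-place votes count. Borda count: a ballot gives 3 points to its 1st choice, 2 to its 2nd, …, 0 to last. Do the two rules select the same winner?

Plurality first-place counts: Glendale 3, Dover 0, Brookfield 0, Claremont 0 → Glendale.
Borda totals: Glendale 9, Dover 0, Brookfield 5, Claremont 4 → Glendale.
The two rules agree on Glendale.

Yes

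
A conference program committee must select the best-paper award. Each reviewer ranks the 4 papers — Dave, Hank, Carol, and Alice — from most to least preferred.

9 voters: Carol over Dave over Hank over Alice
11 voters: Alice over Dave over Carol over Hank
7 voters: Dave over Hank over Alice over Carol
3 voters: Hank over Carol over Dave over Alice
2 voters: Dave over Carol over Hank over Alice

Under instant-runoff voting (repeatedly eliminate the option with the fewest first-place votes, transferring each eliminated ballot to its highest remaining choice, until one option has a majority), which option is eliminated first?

Hank

Round 1: Alice 11, Dave 9, Carol 9, Hank 3. Hank has the fewest and is eliminated.
Round 2: Carol 12, Alice 11, Dave 9. Dave has the fewest and is eliminated.
Round 3: Alice 18, Carol 14. Alice has a majority.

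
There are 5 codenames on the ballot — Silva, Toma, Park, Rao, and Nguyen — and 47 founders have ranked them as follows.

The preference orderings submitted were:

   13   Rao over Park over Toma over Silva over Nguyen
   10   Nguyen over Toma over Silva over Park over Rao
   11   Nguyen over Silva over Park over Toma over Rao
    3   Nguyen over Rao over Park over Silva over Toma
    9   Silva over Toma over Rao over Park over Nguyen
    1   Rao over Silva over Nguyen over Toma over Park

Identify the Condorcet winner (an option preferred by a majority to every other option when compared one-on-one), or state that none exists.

Nguyen

Head-to-head results (47 voters total):
Silva vs Toma: Silva wins 24–23.
Silva vs Park: Silva wins 31–16.
Silva vs Rao: Silva wins 30–17.
Silva vs Nguyen: Nguyen wins 24–23.
Toma vs Park: Park wins 27–20.
Toma vs Rao: Toma wins 30–17.
Toma vs Nguyen: Nguyen wins 25–22.
Park vs Rao: Rao wins 26–21.
Park vs Nguyen: Nguyen wins 25–22.
Rao vs Nguyen: Nguyen wins 24–23.
Nguyen beats each rival — Silva (24–23), Toma (25–22), Park (25–22), Rao (24–23) — so Nguyen is the Condorcet winner.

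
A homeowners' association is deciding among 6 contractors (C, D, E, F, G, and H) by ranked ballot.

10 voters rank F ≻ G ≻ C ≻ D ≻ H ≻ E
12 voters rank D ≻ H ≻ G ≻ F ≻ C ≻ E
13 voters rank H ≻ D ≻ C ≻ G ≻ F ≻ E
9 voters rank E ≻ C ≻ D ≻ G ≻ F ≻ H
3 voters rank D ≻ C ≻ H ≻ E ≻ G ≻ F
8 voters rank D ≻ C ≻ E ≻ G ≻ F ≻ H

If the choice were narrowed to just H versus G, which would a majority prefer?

H

Ballots ranking H above G: 12+13+3 = 28.
Ballots ranking G above H: 10+9+8 = 27.
H wins the head-to-head, 28–27.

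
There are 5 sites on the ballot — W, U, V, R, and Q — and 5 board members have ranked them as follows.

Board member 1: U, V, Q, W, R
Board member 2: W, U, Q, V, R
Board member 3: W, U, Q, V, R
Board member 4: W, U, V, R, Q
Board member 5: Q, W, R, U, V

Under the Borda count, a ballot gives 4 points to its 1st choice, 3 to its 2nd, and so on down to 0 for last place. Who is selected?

W

Borda scores:
  W: 1 + 4 + 4 + 4 + 3 = 16
  U: 4 + 3 + 3 + 3 + 1 = 14
  V: 3 + 1 + 1 + 2 + 0 = 7
  R: 0 + 0 + 0 + 1 + 2 = 3
  Q: 2 + 2 + 2 + 0 + 4 = 10
W has the highest total.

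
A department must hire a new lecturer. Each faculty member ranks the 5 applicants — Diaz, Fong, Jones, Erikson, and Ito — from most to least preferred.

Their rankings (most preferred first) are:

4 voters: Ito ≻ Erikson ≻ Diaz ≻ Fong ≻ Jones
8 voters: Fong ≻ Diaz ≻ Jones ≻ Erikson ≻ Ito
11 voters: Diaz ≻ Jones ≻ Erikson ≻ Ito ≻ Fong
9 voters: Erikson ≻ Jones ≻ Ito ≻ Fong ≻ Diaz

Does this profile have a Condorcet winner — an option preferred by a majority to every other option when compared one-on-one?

Head-to-head results (32 voters total):
Diaz vs Fong: Fong wins 17–15.
Diaz vs Jones: Diaz wins 23–9.
Diaz vs Erikson: Diaz wins 19–13.
Diaz vs Ito: Diaz wins 19–13.
Fong vs Jones: Jones wins 20–12.
Fong vs Erikson: Erikson wins 24–8.
Fong vs Ito: Ito wins 24–8.
Jones vs Erikson: Jones wins 19–13.
Jones vs Ito: Jones wins 28–4.
Erikson vs Ito: Erikson wins 28–4.
No candidate beats all others: Diaz beats Jones beats Fong beats Diaz, a majority cycle.

No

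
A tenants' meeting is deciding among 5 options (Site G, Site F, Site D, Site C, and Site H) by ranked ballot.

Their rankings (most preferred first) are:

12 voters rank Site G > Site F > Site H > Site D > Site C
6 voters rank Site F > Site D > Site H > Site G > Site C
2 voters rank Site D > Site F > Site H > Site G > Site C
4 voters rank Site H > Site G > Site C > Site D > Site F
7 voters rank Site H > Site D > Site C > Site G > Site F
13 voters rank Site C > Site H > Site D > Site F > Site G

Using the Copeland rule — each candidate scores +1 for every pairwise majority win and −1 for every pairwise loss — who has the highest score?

Pairwise results:
  Site G vs Site F: Site G wins 23–21.
  Site G vs Site D: Site D wins 28–16.
  Site G vs Site C: Site G wins 24–20.
  Site G vs Site H: Site H wins 32–12.
  Site F vs Site D: Site D wins 26–18.
  Site F vs Site C: Site C wins 24–20.
  Site F vs Site H: Site H wins 24–20.
  Site D vs Site C: Site D wins 27–17.
  Site D vs Site H: Site H wins 36–8.
  Site C vs Site H: Site H wins 31–13.
Copeland scores (wins − losses):
  Site G: 2 − 2 = 0
  Site F: 0 − 4 = -4
  Site D: 3 − 1 = 2
  Site C: 1 − 3 = -2
  Site H: 4 − 0 = 4
Site H has the best Copeland score.

Site H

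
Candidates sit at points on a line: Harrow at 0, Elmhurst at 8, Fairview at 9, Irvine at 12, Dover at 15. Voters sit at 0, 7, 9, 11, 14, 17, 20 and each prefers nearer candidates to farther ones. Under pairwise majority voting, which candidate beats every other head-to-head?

Irvine

With single-peaked preferences on a line, the Condorcet winner is the candidate closest to the median voter.
The median voter (position 11) is closest to Irvine at 12.
Check: Irvine vs Fairview — voters closer to Irvine: 4 of 7.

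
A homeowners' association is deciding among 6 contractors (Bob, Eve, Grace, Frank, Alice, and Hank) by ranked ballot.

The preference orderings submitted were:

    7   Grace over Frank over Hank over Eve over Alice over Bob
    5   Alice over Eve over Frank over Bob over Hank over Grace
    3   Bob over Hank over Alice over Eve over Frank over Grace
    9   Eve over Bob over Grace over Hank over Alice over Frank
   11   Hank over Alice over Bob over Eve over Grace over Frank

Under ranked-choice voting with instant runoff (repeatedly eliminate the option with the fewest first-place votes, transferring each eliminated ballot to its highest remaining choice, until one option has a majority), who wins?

Round 1: Hank 11, Eve 9, Grace 7, Alice 5, Bob 3, Frank 0. Frank has the fewest and is eliminated.
Round 2: Hank 11, Eve 9, Grace 7, Alice 5, Bob 3. Bob has the fewest and is eliminated.
Round 3: Hank 14, Eve 9, Grace 7, Alice 5. Alice has the fewest and is eliminated.
Round 4: Eve 14, Hank 14, Grace 7. Grace has the fewest and is eliminated.
Round 5: Hank 21, Eve 14. Hank has a majority.

Hank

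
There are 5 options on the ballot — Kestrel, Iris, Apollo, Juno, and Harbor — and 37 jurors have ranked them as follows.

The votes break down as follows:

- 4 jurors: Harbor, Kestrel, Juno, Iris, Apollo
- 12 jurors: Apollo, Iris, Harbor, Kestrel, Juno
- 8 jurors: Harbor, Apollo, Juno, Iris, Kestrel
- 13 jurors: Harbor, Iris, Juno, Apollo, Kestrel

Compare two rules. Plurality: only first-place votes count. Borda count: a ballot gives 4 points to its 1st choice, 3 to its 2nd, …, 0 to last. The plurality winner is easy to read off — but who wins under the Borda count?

Harbor

Plurality first-place counts: Kestrel 0, Iris 0, Apollo 12, Juno 0, Harbor 25 → Harbor.
Borda totals: Kestrel 24, Iris 87, Apollo 85, Juno 50, Harbor 124 → Harbor.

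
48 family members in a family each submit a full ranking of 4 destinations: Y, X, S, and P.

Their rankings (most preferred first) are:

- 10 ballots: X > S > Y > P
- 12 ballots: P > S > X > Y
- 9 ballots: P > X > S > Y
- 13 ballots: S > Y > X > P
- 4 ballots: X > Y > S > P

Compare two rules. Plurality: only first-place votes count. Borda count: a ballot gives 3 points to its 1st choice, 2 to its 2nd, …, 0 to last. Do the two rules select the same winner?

Plurality first-place counts: Y 0, X 14, S 13, P 21 → P.
Borda totals: Y 44, X 85, S 96, P 63 → S.
The two rules disagree: plurality picks P, Borda picks S.

No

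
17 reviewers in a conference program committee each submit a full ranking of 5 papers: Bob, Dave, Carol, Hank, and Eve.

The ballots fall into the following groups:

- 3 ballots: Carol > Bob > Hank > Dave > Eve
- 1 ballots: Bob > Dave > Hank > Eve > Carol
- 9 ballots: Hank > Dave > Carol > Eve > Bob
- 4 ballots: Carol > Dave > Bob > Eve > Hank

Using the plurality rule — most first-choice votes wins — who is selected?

Hank

First-place vote totals:
  Bob: 1
  Dave: 0
  Carol: 7
  Hank: 9
  Eve: 0
Hank has the most first-place votes.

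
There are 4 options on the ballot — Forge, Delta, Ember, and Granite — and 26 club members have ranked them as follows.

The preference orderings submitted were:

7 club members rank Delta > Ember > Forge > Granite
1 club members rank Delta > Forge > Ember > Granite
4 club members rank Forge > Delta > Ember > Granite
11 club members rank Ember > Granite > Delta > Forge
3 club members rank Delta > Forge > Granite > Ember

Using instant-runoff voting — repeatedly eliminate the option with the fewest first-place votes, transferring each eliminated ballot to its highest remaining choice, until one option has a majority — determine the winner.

Delta

Round 1: Delta 11, Ember 11, Forge 4, Granite 0. Granite has the fewest and is eliminated.
Round 2: Delta 11, Ember 11, Forge 4. Forge has the fewest and is eliminated.
Round 3: Delta 15, Ember 11. Delta has a majority.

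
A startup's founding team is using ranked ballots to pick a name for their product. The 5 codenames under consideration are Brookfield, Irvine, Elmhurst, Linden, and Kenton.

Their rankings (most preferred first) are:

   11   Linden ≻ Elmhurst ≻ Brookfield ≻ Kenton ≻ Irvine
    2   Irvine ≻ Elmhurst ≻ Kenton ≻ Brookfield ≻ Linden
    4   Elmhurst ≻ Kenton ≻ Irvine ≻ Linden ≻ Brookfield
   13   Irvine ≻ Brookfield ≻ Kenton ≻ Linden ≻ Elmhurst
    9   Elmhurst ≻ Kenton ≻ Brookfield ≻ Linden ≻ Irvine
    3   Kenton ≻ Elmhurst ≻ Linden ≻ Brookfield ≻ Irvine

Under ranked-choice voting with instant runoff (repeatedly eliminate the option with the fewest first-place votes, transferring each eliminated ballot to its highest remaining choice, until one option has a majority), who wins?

Round 1: Irvine 15, Elmhurst 13, Linden 11, Kenton 3, Brookfield 0. Brookfield has the fewest and is eliminated.
Round 2: Irvine 15, Elmhurst 13, Linden 11, Kenton 3. Kenton has the fewest and is eliminated.
Round 3: Elmhurst 16, Irvine 15, Linden 11. Linden has the fewest and is eliminated.
Round 4: Elmhurst 27, Irvine 15. Elmhurst has a majority.

Elmhurst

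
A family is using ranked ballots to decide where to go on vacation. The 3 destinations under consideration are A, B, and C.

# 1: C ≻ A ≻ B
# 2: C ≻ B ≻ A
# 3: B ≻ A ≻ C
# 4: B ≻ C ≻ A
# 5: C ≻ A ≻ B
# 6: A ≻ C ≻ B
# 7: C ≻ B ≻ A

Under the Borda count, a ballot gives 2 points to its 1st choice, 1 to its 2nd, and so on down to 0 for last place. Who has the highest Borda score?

Borda scores:
  A: 1 + 0 + 1 + 0 + 1 + 2 + 0 = 5
  B: 0 + 1 + 2 + 2 + 0 + 0 + 1 = 6
  C: 2 + 2 + 0 + 1 + 2 + 1 + 2 = 10
C has the highest total.

C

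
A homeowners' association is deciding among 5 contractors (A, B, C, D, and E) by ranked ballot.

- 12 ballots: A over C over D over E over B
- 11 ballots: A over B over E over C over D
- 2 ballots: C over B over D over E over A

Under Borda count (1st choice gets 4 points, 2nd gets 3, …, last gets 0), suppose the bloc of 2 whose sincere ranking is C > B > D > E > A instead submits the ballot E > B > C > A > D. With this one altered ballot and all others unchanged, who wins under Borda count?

Borda totals with the altered ballot: A 94, B 39, C 51, D 24, E 42.
The winner is unchanged: still A.

A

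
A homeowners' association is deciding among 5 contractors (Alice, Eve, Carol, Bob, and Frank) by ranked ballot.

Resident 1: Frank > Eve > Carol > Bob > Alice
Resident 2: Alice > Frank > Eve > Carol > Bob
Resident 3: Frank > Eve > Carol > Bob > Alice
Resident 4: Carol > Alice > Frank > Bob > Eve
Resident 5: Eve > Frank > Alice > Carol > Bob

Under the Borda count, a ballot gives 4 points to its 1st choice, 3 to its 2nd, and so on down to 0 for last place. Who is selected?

Borda scores:
  Alice: 0 + 4 + 0 + 3 + 2 = 9
  Eve: 3 + 2 + 3 + 0 + 4 = 12
  Carol: 2 + 1 + 2 + 4 + 1 = 10
  Bob: 1 + 0 + 1 + 1 + 0 = 3
  Frank: 4 + 3 + 4 + 2 + 3 = 16
Frank has the highest total.

Frank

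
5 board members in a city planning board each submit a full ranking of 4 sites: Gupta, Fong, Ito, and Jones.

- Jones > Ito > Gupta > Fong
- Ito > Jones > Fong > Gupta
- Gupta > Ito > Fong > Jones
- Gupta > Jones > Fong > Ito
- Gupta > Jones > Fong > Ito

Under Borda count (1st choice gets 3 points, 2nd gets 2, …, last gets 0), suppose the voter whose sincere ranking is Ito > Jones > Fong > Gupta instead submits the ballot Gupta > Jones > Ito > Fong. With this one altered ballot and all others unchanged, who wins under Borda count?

Borda totals with the altered ballot: Gupta 13, Fong 3, Ito 5, Jones 9.
The winner is unchanged: still Gupta.

Gupta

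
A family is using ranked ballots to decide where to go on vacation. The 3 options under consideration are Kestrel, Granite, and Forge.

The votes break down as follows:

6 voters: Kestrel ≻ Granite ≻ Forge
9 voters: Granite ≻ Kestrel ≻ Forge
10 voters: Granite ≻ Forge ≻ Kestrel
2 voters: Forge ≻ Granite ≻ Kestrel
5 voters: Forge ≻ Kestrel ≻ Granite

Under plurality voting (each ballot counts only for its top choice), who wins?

First-place vote totals:
  Kestrel: 6
  Granite: 19
  Forge: 7
Granite has the most first-place votes.

Granite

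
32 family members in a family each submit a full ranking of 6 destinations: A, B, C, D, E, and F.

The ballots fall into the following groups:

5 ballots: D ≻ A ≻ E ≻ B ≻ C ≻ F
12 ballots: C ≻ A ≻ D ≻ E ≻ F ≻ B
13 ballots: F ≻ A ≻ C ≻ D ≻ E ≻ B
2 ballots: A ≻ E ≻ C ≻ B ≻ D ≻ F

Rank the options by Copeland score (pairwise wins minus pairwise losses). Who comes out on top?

A

Pairwise results:
  A vs B: A wins 32–0.
  A vs C: A wins 20–12.
  A vs D: A wins 27–5.
  A vs E: A wins 32–0.
  A vs F: A wins 19–13.
  B vs C: C wins 27–5.
  B vs D: D wins 30–2.
  B vs E: E wins 32–0.
  B vs F: F wins 25–7.
  C vs D: C wins 27–5.
  C vs E: C wins 25–7.
  C vs F: C wins 19–13.
  D vs E: D wins 30–2.
  D vs F: D wins 19–13.
  E vs F: E wins 19–13.
Copeland scores (wins − losses):
  A: 5 − 0 = 5
  B: 0 − 5 = -5
  C: 4 − 1 = 3
  D: 3 − 2 = 1
  E: 2 − 3 = -1
  F: 1 − 4 = -3
A has the best Copeland score.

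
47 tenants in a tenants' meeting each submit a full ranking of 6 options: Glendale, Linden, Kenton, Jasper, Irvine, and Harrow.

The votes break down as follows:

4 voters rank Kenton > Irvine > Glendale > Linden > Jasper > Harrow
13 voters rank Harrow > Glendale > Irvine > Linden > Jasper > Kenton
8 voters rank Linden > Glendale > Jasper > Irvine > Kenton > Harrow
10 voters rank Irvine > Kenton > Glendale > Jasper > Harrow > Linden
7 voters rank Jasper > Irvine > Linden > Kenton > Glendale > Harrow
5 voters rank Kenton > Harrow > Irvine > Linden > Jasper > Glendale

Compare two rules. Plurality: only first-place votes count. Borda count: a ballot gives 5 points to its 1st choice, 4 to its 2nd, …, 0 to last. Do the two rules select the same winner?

Plurality first-place counts: Glendale 0, Linden 8, Kenton 9, Jasper 7, Irvine 10, Harrow 13 → Harrow.
Borda totals: Glendale 133, Linden 105, Kenton 107, Jasper 101, Irvine 164, Harrow 95 → Irvine.
The two rules disagree: plurality picks Harrow, Borda picks Irvine.

No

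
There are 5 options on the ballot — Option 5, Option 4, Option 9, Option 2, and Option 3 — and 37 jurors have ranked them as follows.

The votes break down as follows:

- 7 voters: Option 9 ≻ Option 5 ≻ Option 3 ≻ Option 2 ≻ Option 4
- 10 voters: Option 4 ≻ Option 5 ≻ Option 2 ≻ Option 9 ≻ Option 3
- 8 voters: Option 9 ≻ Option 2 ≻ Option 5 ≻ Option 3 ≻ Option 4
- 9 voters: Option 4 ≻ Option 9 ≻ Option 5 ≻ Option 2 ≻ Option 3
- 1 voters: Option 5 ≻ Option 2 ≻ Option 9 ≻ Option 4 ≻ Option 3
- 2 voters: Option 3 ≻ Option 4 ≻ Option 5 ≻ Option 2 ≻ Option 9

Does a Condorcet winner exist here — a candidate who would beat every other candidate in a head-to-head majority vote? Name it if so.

Head-to-head results (37 voters total):
Option 5 vs Option 4: Option 4 wins 21–16.
Option 5 vs Option 9: Option 9 wins 24–13.
Option 5 vs Option 2: Option 5 wins 29–8.
Option 5 vs Option 3: Option 5 wins 35–2.
Option 4 vs Option 9: Option 4 wins 21–16.
Option 4 vs Option 2: Option 4 wins 21–16.
Option 4 vs Option 3: Option 4 wins 20–17.
Option 9 vs Option 2: Option 9 wins 24–13.
Option 9 vs Option 3: Option 9 wins 35–2.
Option 2 vs Option 3: Option 2 wins 28–9.
Option 4 beats each rival — Option 5 (21–16), Option 9 (21–16), Option 2 (21–16), Option 3 (20–17) — so Option 4 is the Condorcet winner.

Option 4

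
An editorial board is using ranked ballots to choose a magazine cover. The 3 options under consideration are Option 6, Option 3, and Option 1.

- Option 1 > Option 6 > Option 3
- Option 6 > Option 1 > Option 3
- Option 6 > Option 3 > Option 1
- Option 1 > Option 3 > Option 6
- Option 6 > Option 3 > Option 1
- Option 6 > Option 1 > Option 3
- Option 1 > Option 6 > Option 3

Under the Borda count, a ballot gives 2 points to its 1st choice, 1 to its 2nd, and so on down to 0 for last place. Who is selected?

Option 6

Borda scores:
  Option 6: 1 + 2 + 2 + 0 + 2 + 2 + 1 = 10
  Option 3: 0 + 0 + 1 + 1 + 1 + 0 + 0 = 3
  Option 1: 2 + 1 + 0 + 2 + 0 + 1 + 2 = 8
Option 6 has the highest total.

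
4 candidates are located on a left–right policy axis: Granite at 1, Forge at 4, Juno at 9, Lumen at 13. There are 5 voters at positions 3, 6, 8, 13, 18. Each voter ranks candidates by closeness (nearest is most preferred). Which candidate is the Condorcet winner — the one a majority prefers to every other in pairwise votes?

With single-peaked preferences on a line, the Condorcet winner is the candidate closest to the median voter.
The median voter (position 8) is closest to Juno at 9.
Check: Juno vs Granite — voters closer to Juno: 4 of 5.

Juno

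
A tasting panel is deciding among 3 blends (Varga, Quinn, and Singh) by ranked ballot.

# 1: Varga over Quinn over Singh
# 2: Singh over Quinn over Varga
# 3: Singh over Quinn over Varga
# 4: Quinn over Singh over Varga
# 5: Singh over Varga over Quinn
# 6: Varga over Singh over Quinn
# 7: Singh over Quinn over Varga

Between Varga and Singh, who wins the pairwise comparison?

Ballots ranking Varga above Singh: 2.
Ballots ranking Singh above Varga: 5.
Singh wins the head-to-head, 5–2.

Singh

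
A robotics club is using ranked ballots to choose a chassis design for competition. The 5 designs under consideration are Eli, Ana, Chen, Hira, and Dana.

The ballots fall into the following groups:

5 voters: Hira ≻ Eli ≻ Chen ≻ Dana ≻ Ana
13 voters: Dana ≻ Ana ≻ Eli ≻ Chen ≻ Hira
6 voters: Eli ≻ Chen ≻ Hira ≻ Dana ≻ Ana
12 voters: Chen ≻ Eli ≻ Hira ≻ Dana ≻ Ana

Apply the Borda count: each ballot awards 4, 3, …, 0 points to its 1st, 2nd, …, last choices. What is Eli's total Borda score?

101

Borda scores:
  Eli: 5·3 + 13·2 + 6·4 + 12·3 = 101
  Ana: 5·0 + 13·3 + 6·0 + 12·0 = 39
  Chen: 5·2 + 13·1 + 6·3 + 12·4 = 89
  Hira: 5·4 + 13·0 + 6·2 + 12·2 = 56
  Dana: 5·1 + 13·4 + 6·1 + 12·1 = 75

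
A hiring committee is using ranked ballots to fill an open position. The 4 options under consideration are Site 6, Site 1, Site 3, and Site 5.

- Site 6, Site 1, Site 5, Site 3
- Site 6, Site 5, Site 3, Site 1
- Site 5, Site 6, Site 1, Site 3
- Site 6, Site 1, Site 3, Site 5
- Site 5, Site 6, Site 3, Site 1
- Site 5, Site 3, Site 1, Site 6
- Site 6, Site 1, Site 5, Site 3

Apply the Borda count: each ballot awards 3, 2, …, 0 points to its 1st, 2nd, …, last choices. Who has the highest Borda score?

Site 6

Borda scores:
  Site 6: 3 + 3 + 2 + 3 + 2 + 0 + 3 = 16
  Site 1: 2 + 0 + 1 + 2 + 0 + 1 + 2 = 8
  Site 3: 0 + 1 + 0 + 1 + 1 + 2 + 0 = 5
  Site 5: 1 + 2 + 3 + 0 + 3 + 3 + 1 = 13
Site 6 has the highest total.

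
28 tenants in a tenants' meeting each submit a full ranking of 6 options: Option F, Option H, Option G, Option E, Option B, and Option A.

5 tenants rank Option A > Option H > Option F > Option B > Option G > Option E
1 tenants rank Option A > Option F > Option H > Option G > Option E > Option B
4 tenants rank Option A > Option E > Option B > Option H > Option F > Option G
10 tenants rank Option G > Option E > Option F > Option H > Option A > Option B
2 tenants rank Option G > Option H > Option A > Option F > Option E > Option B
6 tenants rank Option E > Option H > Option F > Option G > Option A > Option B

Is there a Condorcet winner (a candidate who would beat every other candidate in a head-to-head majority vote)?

No

Head-to-head results (28 voters total):
Option F vs Option H: Option H wins 17–11.
Option F vs Option G: Option F wins 16–12.
Option F vs Option E: Option E wins 20–8.
Option F vs Option B: Option F wins 24–4.
Option F vs Option A: Option F wins 16–12.
Option H vs Option G: Option H wins 16–12.
Option H vs Option E: Option E wins 20–8.
Option H vs Option B: Option H wins 24–4.
Option H vs Option A: Option H wins 18–10.
Option G vs Option E: Option G wins 18–10.
Option G vs Option B: Option G wins 19–9.
Option G vs Option A: Option G wins 18–10.
Option E vs Option B: Option E wins 23–5.
Option E vs Option A: Option E wins 16–12.
Option B vs Option A: Option A wins 28–0.
No candidate beats all others: Option F beats Option G beats Option E beats Option F, a majority cycle.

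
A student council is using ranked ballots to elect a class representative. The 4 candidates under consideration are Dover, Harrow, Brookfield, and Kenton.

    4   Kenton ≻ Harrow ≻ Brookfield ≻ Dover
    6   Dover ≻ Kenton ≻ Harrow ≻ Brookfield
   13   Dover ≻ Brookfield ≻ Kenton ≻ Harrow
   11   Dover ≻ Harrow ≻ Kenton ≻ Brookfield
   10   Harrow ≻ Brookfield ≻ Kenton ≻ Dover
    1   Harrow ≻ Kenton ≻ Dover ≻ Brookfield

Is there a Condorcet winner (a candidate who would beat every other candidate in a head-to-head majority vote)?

Head-to-head results (45 voters total):
Dover vs Harrow: Dover wins 30–15.
Dover vs Brookfield: Dover wins 31–14.
Dover vs Kenton: Dover wins 30–15.
Harrow vs Brookfield: Harrow wins 32–13.
Harrow vs Kenton: Kenton wins 23–22.
Brookfield vs Kenton: Brookfield wins 23–22.
Dover beats each rival — Harrow (30–15), Brookfield (31–14), Kenton (30–15) — so Dover is the Condorcet winner.

Yes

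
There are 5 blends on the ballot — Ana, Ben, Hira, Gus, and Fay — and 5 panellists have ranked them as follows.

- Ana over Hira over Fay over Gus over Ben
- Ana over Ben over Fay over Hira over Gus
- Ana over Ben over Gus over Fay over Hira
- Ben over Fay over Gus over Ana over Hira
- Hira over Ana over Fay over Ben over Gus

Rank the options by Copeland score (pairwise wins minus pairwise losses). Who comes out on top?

Pairwise results:
  Ana vs Ben: Ana wins 4–1.
  Ana vs Hira: Ana wins 4–1.
  Ana vs Gus: Ana wins 4–1.
  Ana vs Fay: Ana wins 4–1.
  Ben vs Hira: Ben wins 3–2.
  Ben vs Gus: Ben wins 4–1.
  Ben vs Fay: Ben wins 3–2.
  Hira vs Gus: Hira wins 3–2.
  Hira vs Fay: Fay wins 3–2.
  Gus vs Fay: Fay wins 4–1.
Copeland scores (wins − losses):
  Ana: 4 − 0 = 4
  Ben: 3 − 1 = 2
  Hira: 1 − 3 = -2
  Gus: 0 − 4 = -4
  Fay: 2 − 2 = 0
Ana has the best Copeland score.

Ana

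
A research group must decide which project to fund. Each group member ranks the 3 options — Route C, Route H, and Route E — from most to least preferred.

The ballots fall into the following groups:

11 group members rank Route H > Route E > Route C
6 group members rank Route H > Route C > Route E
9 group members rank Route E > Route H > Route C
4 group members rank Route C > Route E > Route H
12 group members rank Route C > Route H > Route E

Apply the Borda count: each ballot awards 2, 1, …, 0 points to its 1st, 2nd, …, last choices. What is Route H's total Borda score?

Borda scores:
  Route C: 11·0 + 6·1 + 9·0 + 4·2 + 12·2 = 38
  Route H: 11·2 + 6·2 + 9·1 + 4·0 + 12·1 = 55
  Route E: 11·1 + 6·0 + 9·2 + 4·1 + 12·0 = 33

55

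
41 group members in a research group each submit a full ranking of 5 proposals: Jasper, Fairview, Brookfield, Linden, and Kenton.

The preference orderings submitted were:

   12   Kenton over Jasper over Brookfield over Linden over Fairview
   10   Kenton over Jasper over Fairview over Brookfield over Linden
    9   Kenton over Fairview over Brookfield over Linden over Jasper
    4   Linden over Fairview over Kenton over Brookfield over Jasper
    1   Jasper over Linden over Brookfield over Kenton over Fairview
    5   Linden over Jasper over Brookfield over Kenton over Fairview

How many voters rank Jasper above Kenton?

6

Ballots ranking Jasper above Kenton: 1+5 = 6.
Ballots ranking Kenton above Jasper: 12+10+9+4 = 35.
So 6 of 41 voters prefer Jasper to Kenton.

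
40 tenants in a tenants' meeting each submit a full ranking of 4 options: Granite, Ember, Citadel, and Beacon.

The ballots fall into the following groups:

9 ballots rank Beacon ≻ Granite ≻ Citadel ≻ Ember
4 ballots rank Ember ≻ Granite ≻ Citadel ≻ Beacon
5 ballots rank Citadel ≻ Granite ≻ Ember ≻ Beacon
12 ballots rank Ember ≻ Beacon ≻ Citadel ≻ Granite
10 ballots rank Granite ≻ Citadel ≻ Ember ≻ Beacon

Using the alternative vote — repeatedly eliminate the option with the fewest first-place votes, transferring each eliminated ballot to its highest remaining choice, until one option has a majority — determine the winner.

Round 1: Ember 16, Granite 10, Beacon 9, Citadel 5. Citadel has the fewest and is eliminated.
Round 2: Ember 16, Granite 15, Beacon 9. Beacon has the fewest and is eliminated.
Round 3: Granite 24, Ember 16. Granite has a majority.

Granite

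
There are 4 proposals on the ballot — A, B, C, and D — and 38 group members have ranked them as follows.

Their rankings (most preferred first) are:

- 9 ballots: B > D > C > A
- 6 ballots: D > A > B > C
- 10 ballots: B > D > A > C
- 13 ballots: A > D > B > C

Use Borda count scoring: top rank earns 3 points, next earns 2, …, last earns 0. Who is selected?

Borda scores:
  A: 9·0 + 6·2 + 10·1 + 13·3 = 61
  B: 9·3 + 6·1 + 10·3 + 13·1 = 76
  C: 9·1 + 6·0 + 10·0 + 13·0 = 9
  D: 9·2 + 6·3 + 10·2 + 13·2 = 82
D has the highest total.

D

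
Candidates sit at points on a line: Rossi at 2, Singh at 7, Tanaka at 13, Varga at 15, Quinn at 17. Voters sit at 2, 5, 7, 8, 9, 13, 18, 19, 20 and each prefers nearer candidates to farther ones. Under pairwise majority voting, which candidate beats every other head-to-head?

With single-peaked preferences on a line, the Condorcet winner is the candidate closest to the median voter.
The median voter (position 9) is closest to Singh at 7.
Check: Singh vs Tanaka — voters closer to Singh: 5 of 9.

Singh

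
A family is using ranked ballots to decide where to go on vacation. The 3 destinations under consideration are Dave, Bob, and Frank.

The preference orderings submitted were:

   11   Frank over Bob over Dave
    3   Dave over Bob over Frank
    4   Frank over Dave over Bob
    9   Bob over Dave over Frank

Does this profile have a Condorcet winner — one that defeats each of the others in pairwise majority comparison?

Head-to-head results (27 voters total):
Dave vs Bob: Bob wins 20–7.
Dave vs Frank: Frank wins 15–12.
Bob vs Frank: Frank wins 15–12.
Frank beats each rival — Dave (15–12), Bob (15–12) — so Frank is the Condorcet winner.

Yes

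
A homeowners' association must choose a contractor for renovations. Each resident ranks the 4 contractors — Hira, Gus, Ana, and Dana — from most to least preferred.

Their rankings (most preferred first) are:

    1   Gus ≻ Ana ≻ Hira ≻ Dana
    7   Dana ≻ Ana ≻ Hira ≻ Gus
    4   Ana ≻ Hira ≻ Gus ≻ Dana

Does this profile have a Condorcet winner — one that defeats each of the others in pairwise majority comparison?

Head-to-head results (12 voters total):
Hira vs Gus: Hira wins 11–1.
Hira vs Ana: Ana wins 12–0.
Hira vs Dana: Dana wins 7–5.
Gus vs Ana: Ana wins 11–1.
Gus vs Dana: Dana wins 7–5.
Ana vs Dana: Dana wins 7–5.
Dana beats each rival — Hira (7–5), Gus (7–5), Ana (7–5) — so Dana is the Condorcet winner.

Yes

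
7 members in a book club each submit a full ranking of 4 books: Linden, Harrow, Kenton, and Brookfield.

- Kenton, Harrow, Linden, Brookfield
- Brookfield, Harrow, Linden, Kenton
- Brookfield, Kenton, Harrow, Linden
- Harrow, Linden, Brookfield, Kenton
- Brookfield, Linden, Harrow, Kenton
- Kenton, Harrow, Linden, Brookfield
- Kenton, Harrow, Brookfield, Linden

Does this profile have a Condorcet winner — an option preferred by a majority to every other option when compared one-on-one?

Head-to-head results (7 voters total):
Linden vs Harrow: Harrow wins 6–1.
Linden vs Kenton: Kenton wins 4–3.
Linden vs Brookfield: Brookfield wins 4–3.
Harrow vs Kenton: Kenton wins 4–3.
Harrow vs Brookfield: Harrow wins 4–3.
Kenton vs Brookfield: Brookfield wins 4–3.
No candidate beats all others: Harrow beats Brookfield beats Kenton beats Harrow, a majority cycle.

No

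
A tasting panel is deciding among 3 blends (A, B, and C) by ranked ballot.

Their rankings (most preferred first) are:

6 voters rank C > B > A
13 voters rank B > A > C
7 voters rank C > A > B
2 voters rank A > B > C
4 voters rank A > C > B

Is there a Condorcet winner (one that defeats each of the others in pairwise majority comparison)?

Head-to-head results (32 voters total):
A vs B: B wins 19–13.
A vs C: A wins 19–13.
B vs C: C wins 17–15.
No candidate beats all others: A beats C beats B beats A, a majority cycle.

No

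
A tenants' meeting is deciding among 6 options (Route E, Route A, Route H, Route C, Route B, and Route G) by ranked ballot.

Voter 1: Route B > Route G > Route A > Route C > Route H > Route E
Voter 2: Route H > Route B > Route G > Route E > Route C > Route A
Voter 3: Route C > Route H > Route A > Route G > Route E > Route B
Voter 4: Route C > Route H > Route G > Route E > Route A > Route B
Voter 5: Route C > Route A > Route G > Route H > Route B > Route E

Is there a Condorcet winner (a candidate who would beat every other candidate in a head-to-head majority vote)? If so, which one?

Head-to-head results (5 voters total):
Route E vs Route A: Route A wins 3–2.
Route E vs Route H: Route H wins 5–0.
Route E vs Route C: Route C wins 4–1.
Route E vs Route B: Route B wins 3–2.
Route E vs Route G: Route G wins 5–0.
Route A vs Route H: Route H wins 3–2.
Route A vs Route C: Route C wins 4–1.
Route A vs Route B: Route A wins 3–2.
Route A vs Route G: Route G wins 3–2.
Route H vs Route C: Route C wins 4–1.
Route H vs Route B: Route H wins 4–1.
Route H vs Route G: Route H wins 3–2.
Route C vs Route B: Route C wins 3–2.
Route C vs Route G: Route C wins 3–2.
Route B vs Route G: Route G wins 3–2.
Route C beats each rival — Route E (4–1), Route A (4–1), Route H (4–1), Route B (3–2), Route G (3–2) — so Route C is the Condorcet winner.

Route C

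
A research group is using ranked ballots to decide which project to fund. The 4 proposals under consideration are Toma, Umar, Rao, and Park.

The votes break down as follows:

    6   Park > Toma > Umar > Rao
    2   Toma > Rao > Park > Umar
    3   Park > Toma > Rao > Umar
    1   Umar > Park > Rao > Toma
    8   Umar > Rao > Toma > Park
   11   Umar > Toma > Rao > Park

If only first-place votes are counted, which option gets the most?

Umar

First-place vote totals:
  Toma: 2
  Umar: 20
  Rao: 0
  Park: 9
Umar has the most first-place votes.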